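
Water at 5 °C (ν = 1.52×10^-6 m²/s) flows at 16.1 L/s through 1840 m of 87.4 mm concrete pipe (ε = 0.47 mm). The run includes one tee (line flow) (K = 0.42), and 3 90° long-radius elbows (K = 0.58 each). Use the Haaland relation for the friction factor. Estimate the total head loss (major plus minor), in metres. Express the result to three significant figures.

V = 4Q/(πD²) = 2.684 m/s; V²/2g = 0.3671 m
Re = 1.54×10^5, ε/D = 0.00538 → f = 0.03164 (Haaland)
Major: h_f = f(L/D)·V²/2g = 0.03164·21053·0.3671 = 244.5 m
Minor: ΣK = 2.16; h_m = ΣK·V²/2g = 0.7928 m
Total H_L = 244.5 + 0.7928 = 245.3 m

H_L ≈ 245 m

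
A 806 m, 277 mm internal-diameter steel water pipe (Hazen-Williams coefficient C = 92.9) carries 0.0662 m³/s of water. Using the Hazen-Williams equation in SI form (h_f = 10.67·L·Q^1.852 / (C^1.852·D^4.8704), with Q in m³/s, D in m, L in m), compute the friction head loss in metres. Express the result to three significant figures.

h_f ≈ 6.63 m

h_f = 10.67·806·0.0662^1.852 / (92.9^1.852·0.277^4.8704) = 6.627 m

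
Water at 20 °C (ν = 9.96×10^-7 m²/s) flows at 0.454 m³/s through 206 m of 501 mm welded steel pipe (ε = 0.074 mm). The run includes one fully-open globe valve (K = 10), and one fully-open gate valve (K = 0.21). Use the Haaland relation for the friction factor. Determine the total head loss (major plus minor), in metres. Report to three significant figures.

H_L ≈ 4.30 m

V = 4Q/(πD²) = 2.303 m/s; V²/2g = 0.2703 m
Re = 1.16×10^6, ε/D = 1.48×10^-4 → f = 0.01385 (Haaland)
Major: h_f = f(L/D)·V²/2g = 0.01385·411.2·0.2703 = 1.540 m
Minor: ΣK = 10.2; h_m = ΣK·V²/2g = 2.760 m
Total H_L = 1.540 + 2.760 = 4.300 m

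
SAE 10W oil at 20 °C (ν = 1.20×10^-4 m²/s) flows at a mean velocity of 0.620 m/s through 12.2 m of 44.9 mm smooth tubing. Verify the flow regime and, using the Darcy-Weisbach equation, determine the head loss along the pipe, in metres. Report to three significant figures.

h_f ≈ 1.47 m

Re = VD/ν = 0.620·0.04490/1.20×10^-4 = 232 → laminar (Re < 2300)
f = 64/Re = 0.2759
h_f = f(L/D)V²/(2g) = 0.2759·(12.2/0.04490)·0.620²/(2·9.81) = 1.469 m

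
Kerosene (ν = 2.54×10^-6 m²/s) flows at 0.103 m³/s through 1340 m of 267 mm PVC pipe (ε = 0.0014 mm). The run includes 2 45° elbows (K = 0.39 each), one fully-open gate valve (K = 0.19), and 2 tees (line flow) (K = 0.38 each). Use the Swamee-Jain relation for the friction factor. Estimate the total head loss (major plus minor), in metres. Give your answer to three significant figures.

H_L ≈ 13.9 m

V = 4Q/(πD²) = 1.840 m/s; V²/2g = 0.1725 m
Re = 1.93×10^5, ε/D = 5.24×10^-6 → f = 0.01568 (Swamee-Jain)
Major: h_f = f(L/D)·V²/2g = 0.01568·5019·0.1725 = 13.57 m
Minor: ΣK = 1.73; h_m = ΣK·V²/2g = 0.2984 m
Total H_L = 13.57 + 0.2984 = 13.87 m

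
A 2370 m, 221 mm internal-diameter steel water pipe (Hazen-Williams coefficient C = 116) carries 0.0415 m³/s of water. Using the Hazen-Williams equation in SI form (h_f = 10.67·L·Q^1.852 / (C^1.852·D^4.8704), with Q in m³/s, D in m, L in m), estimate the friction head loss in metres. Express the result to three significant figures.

h_f ≈ 16.3 m

h_f = 10.67·2370·0.0415^1.852 / (116^1.852·0.221^4.8704) = 16.34 m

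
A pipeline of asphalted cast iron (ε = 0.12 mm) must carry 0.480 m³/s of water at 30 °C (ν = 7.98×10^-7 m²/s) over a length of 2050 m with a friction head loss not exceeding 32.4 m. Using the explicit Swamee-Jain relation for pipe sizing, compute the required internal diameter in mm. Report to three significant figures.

D ≈ 456 mm

Swamee-Jain (Type III): D = 0.66·[ε^1.25·(LQ²/(gh_f))^4.75 + ν·Q^9.4·(L/(gh_f))^5.2]^0.04
LQ²/(gh_f) = 1.486; L/(gh_f) = 6.450
Term 1 = ε^1.25·(…)^4.75 = 8.24×10^-5; Term 2 = ν·Q^9.4·(…)^5.2 = 1.30×10^-5
D = 0.66·(8.24×10^-5 + 1.30×10^-5)^0.04 = 0.4558 m = 456 mm
Check: V = 2.94 m/s, Re = 1.68×10^6, f = 0.01511, h_f = 30.0 m ≈ 32.4 m ✓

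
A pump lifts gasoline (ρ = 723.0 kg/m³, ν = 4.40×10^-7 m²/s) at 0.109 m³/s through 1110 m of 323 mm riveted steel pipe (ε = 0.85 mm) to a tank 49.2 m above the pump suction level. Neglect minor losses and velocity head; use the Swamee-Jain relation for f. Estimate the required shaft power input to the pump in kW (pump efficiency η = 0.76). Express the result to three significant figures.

P_shaft ≈ 58.1 kW

V = 4Q/(πD²) = 1.330 m/s; Re = 9.77×10^5; ε/D = 0.00263; f = 0.02545
h_f = f(L/D)V²/2g = 7.889 m
Total head H = z + h_f = 49.2 + 7.889 = 57.09 m
P_hyd = ρgQH = 723.0·9.81·0.109·57.09 = 44.14 kW
P_shaft = P_hyd/η = 44.14/0.76 = 58.07 kW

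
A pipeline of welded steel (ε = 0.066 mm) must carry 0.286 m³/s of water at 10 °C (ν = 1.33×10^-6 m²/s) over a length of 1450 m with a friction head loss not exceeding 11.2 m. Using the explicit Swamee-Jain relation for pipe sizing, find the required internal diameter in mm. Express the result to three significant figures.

Swamee-Jain (Type III): D = 0.66·[ε^1.25·(LQ²/(gh_f))^4.75 + ν·Q^9.4·(L/(gh_f))^5.2]^0.04
LQ²/(gh_f) = 1.079; L/(gh_f) = 13.20
Term 1 = ε^1.25·(…)^4.75 = 8.55×10^-6; Term 2 = ν·Q^9.4·(…)^5.2 = 6.92×10^-6
D = 0.66·(8.55×10^-6 + 6.92×10^-6)^0.04 = 0.4238 m = 424 mm
Check: V = 2.03 m/s, Re = 6.46×10^5, f = 0.01473, h_f = 10.6 m ≈ 11.2 m ✓

D ≈ 424 mm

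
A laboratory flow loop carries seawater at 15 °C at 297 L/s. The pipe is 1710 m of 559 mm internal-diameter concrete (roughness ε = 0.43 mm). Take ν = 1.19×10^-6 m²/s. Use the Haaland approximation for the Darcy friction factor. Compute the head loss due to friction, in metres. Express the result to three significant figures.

V = 4Q/(πD²) = 4·0.297/(π·0.559²) = 1.210 m/s
Re = VD/ν = 1.210·0.559/1.19×10^-6 = 5.68×10^5 → turbulent
ε/D = 0.43/559 = 7.69×10^-4
Haaland: f = 0.01903
h_f = f(L/D)V²/(2g) = 0.01903·(1710/0.559)·1.210²/(2·9.81) = 4.346 m

h_f ≈ 4.35 m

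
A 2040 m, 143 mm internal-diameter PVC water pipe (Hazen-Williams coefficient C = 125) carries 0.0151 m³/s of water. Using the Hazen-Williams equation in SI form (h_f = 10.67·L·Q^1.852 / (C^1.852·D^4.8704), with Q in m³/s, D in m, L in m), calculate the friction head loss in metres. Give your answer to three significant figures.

h_f ≈ 15.7 m

h_f = 10.67·2040·0.0151^1.852 / (125^1.852·0.143^4.8704) = 15.69 m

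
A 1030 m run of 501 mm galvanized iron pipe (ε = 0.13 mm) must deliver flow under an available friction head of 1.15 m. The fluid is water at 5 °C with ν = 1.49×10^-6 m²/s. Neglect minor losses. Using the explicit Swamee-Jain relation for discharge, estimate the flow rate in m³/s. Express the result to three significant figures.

Swamee-Jain (Type II): Q = -0.965·√(gD⁵h_f/L)·ln[ε/(3.7D) + √(3.17ν²L/(gD³h_f))]
√(gD⁵h_f/L) = √(9.81·0.501⁵·1.15/1030) = 0.01859
ε/(3.7D) = 7.01×10^-5; √(3.17ν²L/(gD³h_f)) = 7.15×10^-5
Q = -0.965·0.01859·ln(1.416×10^-4) = 0.1590 m³/s
Check: V = 0.807 m/s, Re = 2.71×10^5, f = 0.01694, h_f = 1.16 m ≈ 1.15 m ✓

Q ≈ 0.159 m³/s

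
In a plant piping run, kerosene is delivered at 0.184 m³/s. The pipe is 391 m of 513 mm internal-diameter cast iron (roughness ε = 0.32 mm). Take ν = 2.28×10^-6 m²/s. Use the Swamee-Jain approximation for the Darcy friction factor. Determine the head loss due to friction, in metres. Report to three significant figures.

V = 4Q/(πD²) = 4·0.184/(π·0.513²) = 0.8902 m/s
Re = VD/ν = 0.8902·0.513/2.28×10^-6 = 2.00×10^5 → turbulent
ε/D = 0.32/513 = 6.24×10^-4
Swamee-Jain: f = 0.01955
h_f = f(L/D)V²/(2g) = 0.01955·(391/0.513)·0.8902²/(2·9.81) = 0.6020 m

h_f ≈ 0.602 m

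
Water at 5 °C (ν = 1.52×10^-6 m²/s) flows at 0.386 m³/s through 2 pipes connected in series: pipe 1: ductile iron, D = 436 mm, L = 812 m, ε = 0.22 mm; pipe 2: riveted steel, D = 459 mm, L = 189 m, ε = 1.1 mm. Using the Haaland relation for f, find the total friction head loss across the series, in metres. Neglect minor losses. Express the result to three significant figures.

Pipe 1: V = 2.585 m/s, Re = 7.42×10^5, ε/D = 5.05×10^-4, f = 0.01735, h_1 = f(L/D)V²/2g = 11.01 m
Pipe 2: V = 2.333 m/s, Re = 7.04×10^5, ε/D = 0.00240, f = 0.02484, h_2 = f(L/D)V²/2g = 2.837 m
Series → Q common, losses add: H = Σh = 13.84 m

H ≈ 13.8 m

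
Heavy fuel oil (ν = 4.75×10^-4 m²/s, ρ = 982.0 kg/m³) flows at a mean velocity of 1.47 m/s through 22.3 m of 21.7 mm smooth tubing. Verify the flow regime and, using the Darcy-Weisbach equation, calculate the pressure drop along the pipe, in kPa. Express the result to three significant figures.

Re = VD/ν = 1.47·0.02170/4.75×10^-4 = 67.2 → laminar (Re < 2300)
f = 64/Re = 0.9530
h_f = f(L/D)V²/(2g) = 0.9530·(22.3/0.02170)·1.47²/(2·9.81) = 107.9 m
Δp = ρg·h_f = 982.0·9.81·107.9 = 1039 kPa

Δp ≈ 1040 kPa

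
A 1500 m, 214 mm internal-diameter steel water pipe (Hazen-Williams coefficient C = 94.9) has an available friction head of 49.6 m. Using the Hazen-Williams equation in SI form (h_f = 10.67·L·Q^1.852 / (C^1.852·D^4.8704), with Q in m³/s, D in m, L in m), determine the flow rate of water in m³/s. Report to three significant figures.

Rearranging: Q = [h_f·C^1.852·D^4.8704 / (10.67·L)]^(1/1.852)
Q = [49.6·94.9^1.852·0.214^4.8704 / (10.67·1500)]^0.540 = 0.07274 m³/s

Q ≈ 0.0727 m³/s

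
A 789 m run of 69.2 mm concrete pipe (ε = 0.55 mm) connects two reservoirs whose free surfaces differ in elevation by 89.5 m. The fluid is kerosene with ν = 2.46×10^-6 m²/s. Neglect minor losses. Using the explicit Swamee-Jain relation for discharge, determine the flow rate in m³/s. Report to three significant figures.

Swamee-Jain (Type II): Q = -0.965·√(gD⁵h_f/L)·ln[ε/(3.7D) + √(3.17ν²L/(gD³h_f))]
√(gD⁵h_f/L) = √(9.81·0.0692⁵·89.5/789) = 0.001329
ε/(3.7D) = 0.00215; √(3.17ν²L/(gD³h_f)) = 2.28×10^-4
Q = -0.965·0.001329·ln(0.002376) = 0.007748 m³/s
Check: V = 2.06 m/s, Re = 5.80×10^4, f = 0.03665, h_f = 90.4 m ≈ 89.5 m ✓

Q ≈ 0.00775 m³/s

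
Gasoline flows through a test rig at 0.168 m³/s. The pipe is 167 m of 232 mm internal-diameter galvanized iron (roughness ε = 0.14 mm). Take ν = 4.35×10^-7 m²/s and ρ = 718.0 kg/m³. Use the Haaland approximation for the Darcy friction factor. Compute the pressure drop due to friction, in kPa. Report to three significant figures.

V = 4Q/(πD²) = 4·0.168/(π·0.232²) = 3.974 m/s
Re = VD/ν = 3.974·0.232/4.35×10^-7 = 2.12×10^6 → turbulent
ε/D = 0.14/232 = 6.03×10^-4
Haaland: f = 0.01765
h_f = f(L/D)V²/(2g) = 0.01765·(167/0.232)·3.974²/(2·9.81) = 10.23 m
Δp = ρg·h_f = 718.0·9.81·10.23 = 72.02 kPa

Δp ≈ 72.0 kPa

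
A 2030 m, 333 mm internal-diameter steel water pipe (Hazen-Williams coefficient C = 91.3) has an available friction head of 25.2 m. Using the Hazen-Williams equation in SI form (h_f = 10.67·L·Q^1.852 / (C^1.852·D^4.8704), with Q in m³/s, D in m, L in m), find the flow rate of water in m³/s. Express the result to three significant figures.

Rearranging: Q = [h_f·C^1.852·D^4.8704 / (10.67·L)]^(1/1.852)
Q = [25.2·91.3^1.852·0.333^4.8704 / (10.67·2030)]^0.540 = 0.1319 m³/s

Q ≈ 0.132 m³/s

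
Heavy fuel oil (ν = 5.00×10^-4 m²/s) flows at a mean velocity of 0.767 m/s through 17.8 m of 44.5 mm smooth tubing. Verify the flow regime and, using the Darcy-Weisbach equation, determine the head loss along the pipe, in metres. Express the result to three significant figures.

h_f ≈ 11.2 m

Re = VD/ν = 0.767·0.04450/5.00×10^-4 = 68.3 → laminar (Re < 2300)
f = 64/Re = 0.9376
h_f = f(L/D)V²/(2g) = 0.9376·(17.8/0.04450)·0.767²/(2·9.81) = 11.24 m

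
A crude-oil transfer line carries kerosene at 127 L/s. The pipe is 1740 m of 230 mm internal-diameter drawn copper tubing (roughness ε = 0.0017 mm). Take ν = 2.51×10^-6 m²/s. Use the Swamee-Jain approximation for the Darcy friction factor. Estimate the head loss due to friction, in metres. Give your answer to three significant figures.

V = 4Q/(πD²) = 4·0.127/(π·0.230²) = 3.057 m/s
Re = VD/ν = 3.057·0.230/2.51×10^-6 = 2.80×10^5 → turbulent
ε/D = 0.0017/230 = 7.39×10^-6
Swamee-Jain: f = 0.01464
h_f = f(L/D)V²/(2g) = 0.01464·(1740/0.230)·3.057²/(2·9.81) = 52.76 m

h_f ≈ 52.8 m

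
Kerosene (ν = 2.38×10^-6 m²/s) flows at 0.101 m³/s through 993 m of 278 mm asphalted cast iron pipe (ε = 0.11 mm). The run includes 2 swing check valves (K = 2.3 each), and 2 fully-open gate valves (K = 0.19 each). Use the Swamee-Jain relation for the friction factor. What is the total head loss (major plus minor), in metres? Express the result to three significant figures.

H_L ≈ 9.99 m

V = 4Q/(πD²) = 1.664 m/s; V²/2g = 0.1411 m
Re = 1.94×10^5, ε/D = 3.96×10^-4 → f = 0.01841 (Swamee-Jain)
Major: h_f = f(L/D)·V²/2g = 0.01841·3572·0.1411 = 9.282 m
Minor: ΣK = 4.98; h_m = ΣK·V²/2g = 0.7028 m
Total H_L = 9.282 + 0.7028 = 9.985 m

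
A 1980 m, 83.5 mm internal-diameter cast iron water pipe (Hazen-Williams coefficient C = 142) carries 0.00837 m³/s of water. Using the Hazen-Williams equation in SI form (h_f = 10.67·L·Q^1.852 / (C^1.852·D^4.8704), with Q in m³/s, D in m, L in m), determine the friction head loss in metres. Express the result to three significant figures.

h_f = 10.67·1980·0.00837^1.852 / (142^1.852·0.0835^4.8704) = 55.40 m

h_f ≈ 55.4 m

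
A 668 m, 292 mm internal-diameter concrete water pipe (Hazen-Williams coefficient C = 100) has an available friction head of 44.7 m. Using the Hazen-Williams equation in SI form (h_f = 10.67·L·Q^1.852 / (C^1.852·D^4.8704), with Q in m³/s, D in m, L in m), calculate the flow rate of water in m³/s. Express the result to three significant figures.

Q ≈ 0.254 m³/s

Rearranging: Q = [h_f·C^1.852·D^4.8704 / (10.67·L)]^(1/1.852)
Q = [44.7·100^1.852·0.292^4.8704 / (10.67·668)]^0.540 = 0.2539 m³/s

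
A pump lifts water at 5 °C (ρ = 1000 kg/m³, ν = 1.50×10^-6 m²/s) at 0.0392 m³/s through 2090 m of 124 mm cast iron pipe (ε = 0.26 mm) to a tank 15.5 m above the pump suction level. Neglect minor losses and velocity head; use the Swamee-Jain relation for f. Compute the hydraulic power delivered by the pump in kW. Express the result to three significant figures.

P_hyd ≈ 91.3 kW

V = 4Q/(πD²) = 3.246 m/s; Re = 2.68×10^5; ε/D = 0.00210; f = 0.02452
h_f = f(L/D)V²/2g = 222.0 m
Total head H = z + h_f = 15.5 + 222.0 = 237.5 m
P_hyd = ρgQH = 1000·9.81·0.0392·237.5 = 91.32 kW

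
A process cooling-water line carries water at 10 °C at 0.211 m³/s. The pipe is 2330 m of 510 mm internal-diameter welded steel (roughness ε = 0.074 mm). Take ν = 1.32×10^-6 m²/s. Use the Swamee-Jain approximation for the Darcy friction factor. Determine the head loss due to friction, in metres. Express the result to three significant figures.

V = 4Q/(πD²) = 4·0.211/(π·0.510²) = 1.033 m/s
Re = VD/ν = 1.033·0.510/1.32×10^-6 = 3.99×10^5 → turbulent
ε/D = 0.074/510 = 1.45×10^-4
Swamee-Jain: f = 0.01533
h_f = f(L/D)V²/(2g) = 0.01533·(2330/0.510)·1.033²/(2·9.81) = 3.807 m

h_f ≈ 3.81 m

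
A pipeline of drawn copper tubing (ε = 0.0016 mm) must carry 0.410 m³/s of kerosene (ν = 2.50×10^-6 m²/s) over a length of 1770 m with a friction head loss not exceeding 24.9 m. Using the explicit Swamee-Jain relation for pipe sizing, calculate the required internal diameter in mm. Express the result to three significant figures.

Swamee-Jain (Type III): D = 0.66·[ε^1.25·(LQ²/(gh_f))^4.75 + ν·Q^9.4·(L/(gh_f))^5.2]^0.04
LQ²/(gh_f) = 1.218; L/(gh_f) = 7.246
Term 1 = ε^1.25·(…)^4.75 = 1.45×10^-7; Term 2 = ν·Q^9.4·(…)^5.2 = 1.70×10^-5
D = 0.66·(1.45×10^-7 + 1.70×10^-5)^0.04 = 0.4255 m = 426 mm
Check: V = 2.88 m/s, Re = 4.91×10^5, f = 0.01319, h_f = 23.3 m ≈ 24.9 m ✓

D ≈ 426 mm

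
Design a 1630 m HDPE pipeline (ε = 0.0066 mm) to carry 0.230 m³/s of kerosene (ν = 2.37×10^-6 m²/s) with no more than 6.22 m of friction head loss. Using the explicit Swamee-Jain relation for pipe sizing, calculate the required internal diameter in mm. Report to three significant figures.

Swamee-Jain (Type III): D = 0.66·[ε^1.25·(LQ²/(gh_f))^4.75 + ν·Q^9.4·(L/(gh_f))^5.2]^0.04
LQ²/(gh_f) = 1.413; L/(gh_f) = 26.71
Term 1 = ε^1.25·(…)^4.75 = 1.73×10^-6; Term 2 = ν·Q^9.4·(…)^5.2 = 6.22×10^-5
D = 0.66·(1.73×10^-6 + 6.22×10^-5)^0.04 = 0.4485 m = 449 mm
Check: V = 1.46 m/s, Re = 2.75×10^5, f = 0.01477, h_f = 5.80 m ≈ 6.22 m ✓

D ≈ 449 mm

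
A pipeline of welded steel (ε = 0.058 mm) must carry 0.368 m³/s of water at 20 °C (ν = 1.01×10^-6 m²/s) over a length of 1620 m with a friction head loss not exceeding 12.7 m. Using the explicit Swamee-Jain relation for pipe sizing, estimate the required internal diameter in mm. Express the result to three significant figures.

D ≈ 461 mm

Swamee-Jain (Type III): D = 0.66·[ε^1.25·(LQ²/(gh_f))^4.75 + ν·Q^9.4·(L/(gh_f))^5.2]^0.04
LQ²/(gh_f) = 1.761; L/(gh_f) = 13.00
Term 1 = ε^1.25·(…)^4.75 = 7.44×10^-5; Term 2 = ν·Q^9.4·(…)^5.2 = 5.20×10^-5
D = 0.66·(7.44×10^-5 + 5.20×10^-5)^0.04 = 0.4609 m = 461 mm
Check: V = 2.21 m/s, Re = 1.01×10^6, f = 0.01387, h_f = 12.1 m ≈ 12.7 m ✓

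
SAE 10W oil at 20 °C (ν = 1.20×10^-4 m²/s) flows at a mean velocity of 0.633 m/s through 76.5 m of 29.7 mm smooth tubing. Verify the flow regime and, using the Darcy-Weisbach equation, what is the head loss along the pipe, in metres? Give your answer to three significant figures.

h_f ≈ 21.5 m

Re = VD/ν = 0.633·0.02970/1.20×10^-4 = 157 → laminar (Re < 2300)
f = 64/Re = 0.4085
h_f = f(L/D)V²/(2g) = 0.4085·(76.5/0.02970)·0.633²/(2·9.81) = 21.49 m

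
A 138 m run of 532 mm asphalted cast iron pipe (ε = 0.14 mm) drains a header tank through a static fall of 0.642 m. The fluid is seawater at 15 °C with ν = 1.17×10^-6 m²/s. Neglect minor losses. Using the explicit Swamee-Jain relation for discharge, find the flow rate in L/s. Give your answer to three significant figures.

Q ≈ 394 L/s

Swamee-Jain (Type II): Q = -0.965·√(gD⁵h_f/L)·ln[ε/(3.7D) + √(3.17ν²L/(gD³h_f))]
√(gD⁵h_f/L) = √(9.81·0.532⁵·0.642/138) = 0.04410
ε/(3.7D) = 7.11×10^-5; √(3.17ν²L/(gD³h_f)) = 2.51×10^-5
Q = -0.965·0.04410·ln(9.625×10^-5) = 0.3936 m³/s
Check: V = 1.77 m/s, Re = 8.05×10^5, f = 0.01559, h_f = 0.646 m ≈ 0.642 m ✓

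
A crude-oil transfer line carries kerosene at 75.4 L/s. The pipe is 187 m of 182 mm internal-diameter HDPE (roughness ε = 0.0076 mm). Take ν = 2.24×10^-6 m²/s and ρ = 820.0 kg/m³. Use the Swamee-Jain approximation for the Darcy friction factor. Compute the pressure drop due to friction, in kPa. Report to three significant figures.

Δp ≈ 54.7 kPa

V = 4Q/(πD²) = 4·0.0754/(π·0.182²) = 2.898 m/s
Re = VD/ν = 2.898·0.182/2.24×10^-6 = 2.35×10^5 → turbulent
ε/D = 0.0076/182 = 4.18×10^-5
Swamee-Jain: f = 0.01546
h_f = f(L/D)V²/(2g) = 0.01546·(187/0.182)·2.898²/(2·9.81) = 6.801 m
Δp = ρg·h_f = 820.0·9.81·6.801 = 54.71 kPa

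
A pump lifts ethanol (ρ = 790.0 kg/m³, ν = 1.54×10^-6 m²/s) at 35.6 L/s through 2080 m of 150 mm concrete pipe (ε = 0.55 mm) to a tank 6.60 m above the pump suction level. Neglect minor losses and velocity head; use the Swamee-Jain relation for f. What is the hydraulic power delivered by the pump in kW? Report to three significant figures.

V = 4Q/(πD²) = 2.015 m/s; Re = 1.96×10^5; ε/D = 0.00367; f = 0.02848
h_f = f(L/D)V²/2g = 81.70 m
Total head H = z + h_f = 6.60 + 81.70 = 88.30 m
P_hyd = ρgQH = 790.0·9.81·0.0356·88.30 = 24.36 kW

P_hyd ≈ 24.4 kW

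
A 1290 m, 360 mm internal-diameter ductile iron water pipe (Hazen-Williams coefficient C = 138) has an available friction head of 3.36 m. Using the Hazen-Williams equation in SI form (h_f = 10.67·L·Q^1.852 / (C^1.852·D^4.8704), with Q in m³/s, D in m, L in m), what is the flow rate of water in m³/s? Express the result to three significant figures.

Q ≈ 0.105 m³/s

Rearranging: Q = [h_f·C^1.852·D^4.8704 / (10.67·L)]^(1/1.852)
Q = [3.36·138^1.852·0.360^4.8704 / (10.67·1290)]^0.540 = 0.1053 m³/s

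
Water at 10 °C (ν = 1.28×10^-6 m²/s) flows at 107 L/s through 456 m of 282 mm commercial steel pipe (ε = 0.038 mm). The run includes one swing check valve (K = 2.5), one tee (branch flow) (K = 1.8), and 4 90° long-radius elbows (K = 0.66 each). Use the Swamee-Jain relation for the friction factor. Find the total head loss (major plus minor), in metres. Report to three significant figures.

V = 4Q/(πD²) = 1.713 m/s; V²/2g = 0.1496 m
Re = 3.77×10^5, ε/D = 1.35×10^-4 → f = 0.01532 (Swamee-Jain)
Major: h_f = f(L/D)·V²/2g = 0.01532·1617·0.1496 = 3.706 m
Minor: ΣK = 6.94; h_m = ΣK·V²/2g = 1.038 m
Total H_L = 3.706 + 1.038 = 4.744 m

H_L ≈ 4.74 m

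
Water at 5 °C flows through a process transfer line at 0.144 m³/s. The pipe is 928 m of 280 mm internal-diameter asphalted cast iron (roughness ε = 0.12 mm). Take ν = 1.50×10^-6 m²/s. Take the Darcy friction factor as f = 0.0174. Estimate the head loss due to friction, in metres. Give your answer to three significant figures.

h_f ≈ 16.1 m

V = 4Q/(πD²) = 4·0.144/(π·0.280²) = 2.339 m/s
h_f = f(L/D)V²/(2g) = 0.01740·(928/0.280)·2.339²/(2·9.81) = 16.08 m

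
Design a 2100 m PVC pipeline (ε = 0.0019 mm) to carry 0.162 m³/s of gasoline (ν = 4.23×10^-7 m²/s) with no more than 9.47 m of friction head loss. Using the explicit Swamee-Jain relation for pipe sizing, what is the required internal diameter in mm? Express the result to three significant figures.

Swamee-Jain (Type III): D = 0.66·[ε^1.25·(LQ²/(gh_f))^4.75 + ν·Q^9.4·(L/(gh_f))^5.2]^0.04
LQ²/(gh_f) = 0.5932; L/(gh_f) = 22.60
Term 1 = ε^1.25·(…)^4.75 = 5.91×10^-9; Term 2 = ν·Q^9.4·(…)^5.2 = 1.73×10^-7
D = 0.66·(5.91×10^-9 + 1.73×10^-7)^0.04 = 0.3545 m = 355 mm
Check: V = 1.64 m/s, Re = 1.38×10^6, f = 0.01117, h_f = 9.09 m ≈ 9.47 m ✓

D ≈ 355 mm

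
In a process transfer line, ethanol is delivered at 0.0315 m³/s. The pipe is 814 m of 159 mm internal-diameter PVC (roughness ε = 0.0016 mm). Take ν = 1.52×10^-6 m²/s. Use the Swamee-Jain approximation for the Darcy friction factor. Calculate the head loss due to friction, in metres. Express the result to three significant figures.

h_f ≈ 10.6 m

V = 4Q/(πD²) = 4·0.0315/(π·0.159²) = 1.586 m/s
Re = VD/ν = 1.586·0.159/1.52×10^-6 = 1.66×10^5 → turbulent
ε/D = 0.0016/159 = 1.01×10^-5
Swamee-Jain: f = 0.01620
h_f = f(L/D)V²/(2g) = 0.01620·(814/0.159)·1.586²/(2·9.81) = 10.64 m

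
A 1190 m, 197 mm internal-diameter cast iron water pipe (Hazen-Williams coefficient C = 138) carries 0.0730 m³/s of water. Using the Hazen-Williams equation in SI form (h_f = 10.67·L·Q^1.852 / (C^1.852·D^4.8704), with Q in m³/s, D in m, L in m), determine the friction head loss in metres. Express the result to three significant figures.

h_f = 10.67·1190·0.0730^1.852 / (138^1.852·0.197^4.8704) = 29.63 m

h_f ≈ 29.6 m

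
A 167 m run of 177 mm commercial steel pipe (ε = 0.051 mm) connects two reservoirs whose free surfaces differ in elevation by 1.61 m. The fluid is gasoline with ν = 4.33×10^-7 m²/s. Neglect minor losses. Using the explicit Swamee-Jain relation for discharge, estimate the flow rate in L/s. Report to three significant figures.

Swamee-Jain (Type II): Q = -0.965·√(gD⁵h_f/L)·ln[ε/(3.7D) + √(3.17ν²L/(gD³h_f))]
√(gD⁵h_f/L) = √(9.81·0.177⁵·1.61/167) = 0.004053
ε/(3.7D) = 7.79×10^-5; √(3.17ν²L/(gD³h_f)) = 3.37×10^-5
Q = -0.965·0.004053·ln(1.115×10^-4) = 0.03560 m³/s
Check: V = 1.45 m/s, Re = 5.91×10^5, f = 0.01610, h_f = 1.62 m ≈ 1.61 m ✓

Q ≈ 35.6 L/s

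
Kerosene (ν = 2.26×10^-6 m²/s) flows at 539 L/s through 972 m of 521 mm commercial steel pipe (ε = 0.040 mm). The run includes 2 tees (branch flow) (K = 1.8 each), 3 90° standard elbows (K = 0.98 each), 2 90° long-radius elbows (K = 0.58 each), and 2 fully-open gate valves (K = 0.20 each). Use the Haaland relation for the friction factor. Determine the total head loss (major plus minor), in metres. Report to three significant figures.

V = 4Q/(πD²) = 2.528 m/s; V²/2g = 0.3258 m
Re = 5.83×10^5, ε/D = 7.68×10^-5 → f = 0.01373 (Haaland)
Major: h_f = f(L/D)·V²/2g = 0.01373·1866·0.3258 = 8.348 m
Minor: ΣK = 8.10; h_m = ΣK·V²/2g = 2.639 m
Total H_L = 8.348 + 2.639 = 10.99 m

H_L ≈ 11.0 m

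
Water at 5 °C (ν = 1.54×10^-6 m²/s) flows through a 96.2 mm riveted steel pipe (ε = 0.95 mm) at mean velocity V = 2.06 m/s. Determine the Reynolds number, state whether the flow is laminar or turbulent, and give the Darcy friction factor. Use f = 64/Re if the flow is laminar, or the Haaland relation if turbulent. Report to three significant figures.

Re ≈ 1.29×10^5; turbulent; f ≈ 0.0383

Re = VD/ν = 2.060·0.0962/1.54×10^-6 = 1.29×10^5
Re > 4000 → turbulent; ε/D = 0.00988
Haaland: f = 0.03826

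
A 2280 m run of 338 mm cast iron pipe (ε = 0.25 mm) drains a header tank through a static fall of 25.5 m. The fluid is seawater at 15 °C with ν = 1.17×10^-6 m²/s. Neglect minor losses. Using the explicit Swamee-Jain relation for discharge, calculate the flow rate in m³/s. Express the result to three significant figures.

Swamee-Jain (Type II): Q = -0.965·√(gD⁵h_f/L)·ln[ε/(3.7D) + √(3.17ν²L/(gD³h_f))]
√(gD⁵h_f/L) = √(9.81·0.338⁵·25.5/2280) = 0.02200
ε/(3.7D) = 2.00×10^-4; √(3.17ν²L/(gD³h_f)) = 3.20×10^-5
Q = -0.965·0.02200·ln(2.319×10^-4) = 0.1777 m³/s
Check: V = 1.98 m/s, Re = 5.72×10^5, f = 0.01904, h_f = 25.7 m ≈ 25.5 m ✓

Q ≈ 0.178 m³/s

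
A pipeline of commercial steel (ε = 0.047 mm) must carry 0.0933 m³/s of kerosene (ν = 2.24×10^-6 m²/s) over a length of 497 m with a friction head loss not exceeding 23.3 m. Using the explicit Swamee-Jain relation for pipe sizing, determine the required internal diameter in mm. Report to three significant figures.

Swamee-Jain (Type III): D = 0.66·[ε^1.25·(LQ²/(gh_f))^4.75 + ν·Q^9.4·(L/(gh_f))^5.2]^0.04
LQ²/(gh_f) = 0.01893; L/(gh_f) = 2.174
Term 1 = ε^1.25·(…)^4.75 = 2.55×10^-14; Term 2 = ν·Q^9.4·(…)^5.2 = 2.64×10^-14
D = 0.66·(2.55×10^-14 + 2.64×10^-14)^0.04 = 0.1942 m = 194 mm
Check: V = 3.15 m/s, Re = 2.73×10^5, f = 0.01680, h_f = 21.8 m ≈ 23.3 m ✓

D ≈ 194 mm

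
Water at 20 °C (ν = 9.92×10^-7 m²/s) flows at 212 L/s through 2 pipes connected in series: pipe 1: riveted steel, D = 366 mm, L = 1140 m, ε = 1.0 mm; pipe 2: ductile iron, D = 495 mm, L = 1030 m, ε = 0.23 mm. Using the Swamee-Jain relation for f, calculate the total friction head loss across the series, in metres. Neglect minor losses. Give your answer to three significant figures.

Pipe 1: V = 2.015 m/s, Re = 7.43×10^5, ε/D = 0.00273, f = 0.02577, h_1 = f(L/D)V²/2g = 16.61 m
Pipe 2: V = 1.102 m/s, Re = 5.50×10^5, ε/D = 4.65×10^-4, f = 0.01747, h_2 = f(L/D)V²/2g = 2.248 m
Series → Q common, losses add: H = Σh = 18.86 m

H ≈ 18.9 m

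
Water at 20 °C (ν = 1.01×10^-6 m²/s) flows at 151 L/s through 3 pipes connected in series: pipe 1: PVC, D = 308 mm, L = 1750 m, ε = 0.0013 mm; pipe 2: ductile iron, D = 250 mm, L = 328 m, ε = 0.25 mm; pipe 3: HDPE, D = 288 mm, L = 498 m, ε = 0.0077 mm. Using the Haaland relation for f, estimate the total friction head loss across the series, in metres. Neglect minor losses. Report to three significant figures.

H ≈ 33.8 m

Pipe 1: V = 2.027 m/s, Re = 6.18×10^5, ε/D = 4.22×10^-6, f = 0.01263, h_1 = f(L/D)V²/2g = 15.03 m
Pipe 2: V = 3.076 m/s, Re = 7.61×10^5, ε/D = 0.00100, f = 0.02002, h_2 = f(L/D)V²/2g = 12.67 m
Pipe 3: V = 2.318 m/s, Re = 6.61×10^5, ε/D = 2.67×10^-5, f = 0.01282, h_3 = f(L/D)V²/2g = 6.071 m
Series → Q common, losses add: H = Σh = 33.77 m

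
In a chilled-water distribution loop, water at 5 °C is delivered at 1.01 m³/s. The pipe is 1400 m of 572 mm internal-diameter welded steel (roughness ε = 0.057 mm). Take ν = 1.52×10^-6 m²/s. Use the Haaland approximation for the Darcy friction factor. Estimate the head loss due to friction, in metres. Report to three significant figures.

h_f ≈ 25.0 m

V = 4Q/(πD²) = 4·1.01/(π·0.572²) = 3.930 m/s
Re = VD/ν = 3.930·0.572/1.52×10^-6 = 1.48×10^6 → turbulent
ε/D = 0.057/572 = 9.97×10^-5
Haaland: f = 0.01295
h_f = f(L/D)V²/(2g) = 0.01295·(1400/0.572)·3.930²/(2·9.81) = 24.96 m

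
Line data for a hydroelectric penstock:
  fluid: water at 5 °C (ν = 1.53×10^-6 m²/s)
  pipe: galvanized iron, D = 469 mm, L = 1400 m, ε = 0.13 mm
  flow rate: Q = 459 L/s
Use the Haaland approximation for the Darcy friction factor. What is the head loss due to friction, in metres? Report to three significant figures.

V = 4Q/(πD²) = 4·0.459/(π·0.469²) = 2.657 m/s
Re = VD/ν = 2.657·0.469/1.53×10^-6 = 8.14×10^5 → turbulent
ε/D = 0.13/469 = 2.77×10^-4
Haaland: f = 0.01553
h_f = f(L/D)V²/(2g) = 0.01553·(1400/0.469)·2.657²/(2·9.81) = 16.68 m

h_f ≈ 16.7 m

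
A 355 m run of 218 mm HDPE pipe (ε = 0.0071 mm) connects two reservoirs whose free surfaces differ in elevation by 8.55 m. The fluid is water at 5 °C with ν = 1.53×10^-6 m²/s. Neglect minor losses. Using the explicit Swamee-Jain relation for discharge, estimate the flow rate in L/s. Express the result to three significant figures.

Q ≈ 101 L/s

Swamee-Jain (Type II): Q = -0.965·√(gD⁵h_f/L)·ln[ε/(3.7D) + √(3.17ν²L/(gD³h_f))]
√(gD⁵h_f/L) = √(9.81·0.218⁵·8.55/355) = 0.01079
ε/(3.7D) = 8.80×10^-6; √(3.17ν²L/(gD³h_f)) = 5.51×10^-5
Q = -0.965·0.01079·ln(6.386×10^-5) = 0.1005 m³/s
Check: V = 2.69 m/s, Re = 3.84×10^5, f = 0.01416, h_f = 8.53 m ≈ 8.55 m ✓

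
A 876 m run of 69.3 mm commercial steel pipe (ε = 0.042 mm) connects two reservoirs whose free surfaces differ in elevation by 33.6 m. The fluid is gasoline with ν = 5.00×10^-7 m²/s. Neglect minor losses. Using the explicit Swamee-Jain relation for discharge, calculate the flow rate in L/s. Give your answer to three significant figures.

Q ≈ 6.23 L/s

Swamee-Jain (Type II): Q = -0.965·√(gD⁵h_f/L)·ln[ε/(3.7D) + √(3.17ν²L/(gD³h_f))]
√(gD⁵h_f/L) = √(9.81·0.0693⁵·33.6/876) = 7.755×10^-4
ε/(3.7D) = 1.64×10^-4; √(3.17ν²L/(gD³h_f)) = 7.96×10^-5
Q = -0.965·7.755×10^-4·ln(2.434×10^-4) = 0.006227 m³/s
Check: V = 1.65 m/s, Re = 2.29×10^5, f = 0.01927, h_f = 33.8 m ≈ 33.6 m ✓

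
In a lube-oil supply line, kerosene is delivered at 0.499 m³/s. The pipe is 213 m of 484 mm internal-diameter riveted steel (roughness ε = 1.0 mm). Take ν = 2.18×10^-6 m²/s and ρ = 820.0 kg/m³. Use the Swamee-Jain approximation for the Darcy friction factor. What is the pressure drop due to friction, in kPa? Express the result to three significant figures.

V = 4Q/(πD²) = 4·0.499/(π·0.484²) = 2.712 m/s
Re = VD/ν = 2.712·0.484/2.18×10^-6 = 6.02×10^5 → turbulent
ε/D = 1.0/484 = 0.00207
Swamee-Jain: f = 0.02402
h_f = f(L/D)V²/(2g) = 0.02402·(213/0.484)·2.712²/(2·9.81) = 3.964 m
Δp = ρg·h_f = 820.0·9.81·3.964 = 31.89 kPa

Δp ≈ 31.9 kPa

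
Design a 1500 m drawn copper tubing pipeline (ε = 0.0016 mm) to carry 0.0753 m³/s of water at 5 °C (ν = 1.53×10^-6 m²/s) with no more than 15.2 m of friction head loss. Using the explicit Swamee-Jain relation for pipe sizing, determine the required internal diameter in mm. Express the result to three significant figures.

Swamee-Jain (Type III): D = 0.66·[ε^1.25·(LQ²/(gh_f))^4.75 + ν·Q^9.4·(L/(gh_f))^5.2]^0.04
LQ²/(gh_f) = 0.05704; L/(gh_f) = 10.06
Term 1 = ε^1.25·(…)^4.75 = 7.03×10^-14; Term 2 = ν·Q^9.4·(…)^5.2 = 6.92×10^-12
D = 0.66·(7.03×10^-14 + 6.92×10^-12)^0.04 = 0.2362 m = 236 mm
Check: V = 1.72 m/s, Re = 2.65×10^5, f = 0.01479, h_f = 14.1 m ≈ 15.2 m ✓

D ≈ 236 mm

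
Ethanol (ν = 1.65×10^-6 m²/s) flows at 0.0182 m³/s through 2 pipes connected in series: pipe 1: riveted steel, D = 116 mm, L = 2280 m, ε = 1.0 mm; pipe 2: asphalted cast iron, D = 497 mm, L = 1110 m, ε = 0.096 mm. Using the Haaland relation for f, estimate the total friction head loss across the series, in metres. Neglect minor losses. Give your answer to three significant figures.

Pipe 1: V = 1.722 m/s, Re = 1.21×10^5, ε/D = 0.00862, f = 0.03665, h_1 = f(L/D)V²/2g = 108.9 m
Pipe 2: V = 0.09381 m/s, Re = 2.83×10^4, ε/D = 1.93×10^-4, f = 0.02406, h_2 = f(L/D)V²/2g = 0.02410 m
Series → Q common, losses add: H = Σh = 108.9 m

H ≈ 109 m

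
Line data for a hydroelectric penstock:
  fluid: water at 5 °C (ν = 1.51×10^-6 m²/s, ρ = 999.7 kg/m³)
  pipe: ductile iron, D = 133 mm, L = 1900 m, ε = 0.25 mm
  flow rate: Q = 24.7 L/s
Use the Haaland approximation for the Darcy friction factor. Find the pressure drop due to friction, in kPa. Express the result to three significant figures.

Δp ≈ 544 kPa

V = 4Q/(πD²) = 4·0.0247/(π·0.133²) = 1.778 m/s
Re = VD/ν = 1.778·0.133/1.51×10^-6 = 1.57×10^5 → turbulent
ε/D = 0.25/133 = 0.00188
Haaland: f = 0.02412
h_f = f(L/D)V²/(2g) = 0.02412·(1900/0.133)·1.778²/(2·9.81) = 55.51 m
Δp = ρg·h_f = 999.7·9.81·55.51 = 544.3 kPa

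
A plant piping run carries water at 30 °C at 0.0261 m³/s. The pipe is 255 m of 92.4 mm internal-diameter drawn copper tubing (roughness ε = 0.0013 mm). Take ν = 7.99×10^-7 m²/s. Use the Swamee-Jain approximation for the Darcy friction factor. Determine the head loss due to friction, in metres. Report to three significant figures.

h_f ≈ 28.9 m

V = 4Q/(πD²) = 4·0.0261/(π·0.0924²) = 3.892 m/s
Re = VD/ν = 3.892·0.0924/7.99×10^-7 = 4.50×10^5 → turbulent
ε/D = 0.0013/92.4 = 1.41×10^-5
Swamee-Jain: f = 0.01355
h_f = f(L/D)V²/(2g) = 0.01355·(255/0.0924)·3.892²/(2·9.81) = 28.88 m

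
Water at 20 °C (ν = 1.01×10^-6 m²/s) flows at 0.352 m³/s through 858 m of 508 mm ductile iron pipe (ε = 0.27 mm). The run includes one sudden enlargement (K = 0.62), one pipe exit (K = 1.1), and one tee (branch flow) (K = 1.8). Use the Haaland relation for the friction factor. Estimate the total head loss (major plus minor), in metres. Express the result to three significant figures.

V = 4Q/(πD²) = 1.737 m/s; V²/2g = 0.1537 m
Re = 8.74×10^5, ε/D = 5.31×10^-4 → f = 0.01744 (Haaland)
Major: h_f = f(L/D)·V²/2g = 0.01744·1689·0.1537 = 4.529 m
Minor: ΣK = 3.52; h_m = ΣK·V²/2g = 0.5411 m
Total H_L = 4.529 + 0.5411 = 5.070 m

H_L ≈ 5.07 m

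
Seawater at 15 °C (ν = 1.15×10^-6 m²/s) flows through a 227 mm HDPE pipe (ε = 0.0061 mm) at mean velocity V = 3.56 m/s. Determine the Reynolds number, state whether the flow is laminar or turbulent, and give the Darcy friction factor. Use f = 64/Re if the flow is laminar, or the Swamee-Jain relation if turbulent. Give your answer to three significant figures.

Re ≈ 7.03×10^5; turbulent; f ≈ 0.0128

Re = VD/ν = 3.560·0.227/1.15×10^-6 = 7.03×10^5
Re > 4000 → turbulent; ε/D = 2.69×10^-5
Swamee-Jain: f = 0.01284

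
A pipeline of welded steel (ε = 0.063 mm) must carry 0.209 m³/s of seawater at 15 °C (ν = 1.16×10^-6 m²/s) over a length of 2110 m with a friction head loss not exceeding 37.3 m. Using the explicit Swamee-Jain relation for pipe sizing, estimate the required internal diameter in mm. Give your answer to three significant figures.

D ≈ 319 mm

Swamee-Jain (Type III): D = 0.66·[ε^1.25·(LQ²/(gh_f))^4.75 + ν·Q^9.4·(L/(gh_f))^5.2]^0.04
LQ²/(gh_f) = 0.2519; L/(gh_f) = 5.766
Term 1 = ε^1.25·(…)^4.75 = 8.03×10^-9; Term 2 = ν·Q^9.4·(…)^5.2 = 4.27×10^-9
D = 0.66·(8.03×10^-9 + 4.27×10^-9)^0.04 = 0.3185 m = 319 mm
Check: V = 2.62 m/s, Re = 7.20×10^5, f = 0.01506, h_f = 35.0 m ≈ 37.3 m ✓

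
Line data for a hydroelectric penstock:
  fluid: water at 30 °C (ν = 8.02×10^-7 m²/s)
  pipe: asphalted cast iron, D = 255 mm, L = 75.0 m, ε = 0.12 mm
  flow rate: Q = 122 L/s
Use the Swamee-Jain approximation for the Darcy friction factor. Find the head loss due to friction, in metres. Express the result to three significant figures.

V = 4Q/(πD²) = 4·0.122/(π·0.255²) = 2.389 m/s
Re = VD/ν = 2.389·0.255/8.02×10^-7 = 7.60×10^5 → turbulent
ε/D = 0.12/255 = 4.71×10^-4
Swamee-Jain: f = 0.01726
h_f = f(L/D)V²/(2g) = 0.01726·(75.0/0.255)·2.389²/(2·9.81) = 1.477 m

h_f ≈ 1.48 m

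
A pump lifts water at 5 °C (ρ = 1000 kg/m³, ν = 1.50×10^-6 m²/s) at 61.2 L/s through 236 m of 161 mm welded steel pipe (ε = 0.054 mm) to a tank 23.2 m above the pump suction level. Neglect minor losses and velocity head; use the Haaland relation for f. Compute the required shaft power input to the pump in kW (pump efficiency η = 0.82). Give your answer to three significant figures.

V = 4Q/(πD²) = 3.006 m/s; Re = 3.23×10^5; ε/D = 3.35×10^-4; f = 0.01694
h_f = f(L/D)V²/2g = 11.44 m
Total head H = z + h_f = 23.2 + 11.44 = 34.64 m
P_hyd = ρgQH = 1000·9.81·0.0612·34.64 = 20.80 kW
P_shaft = P_hyd/η = 20.80/0.82 = 25.36 kW

P_shaft ≈ 25.4 kW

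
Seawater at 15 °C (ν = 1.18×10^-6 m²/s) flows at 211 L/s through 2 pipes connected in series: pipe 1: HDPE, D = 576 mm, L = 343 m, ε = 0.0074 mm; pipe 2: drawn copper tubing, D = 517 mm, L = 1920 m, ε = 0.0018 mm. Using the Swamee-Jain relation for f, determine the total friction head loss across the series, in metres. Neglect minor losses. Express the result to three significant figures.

H ≈ 2.85 m

Pipe 1: V = 0.8097 m/s, Re = 3.95×10^5, ε/D = 1.28×10^-5, f = 0.01384, h_1 = f(L/D)V²/2g = 0.2754 m
Pipe 2: V = 1.005 m/s, Re = 4.40×10^5, ε/D = 3.48×10^-6, f = 0.01345, h_2 = f(L/D)V²/2g = 2.571 m
Series → Q common, losses add: H = Σh = 2.846 m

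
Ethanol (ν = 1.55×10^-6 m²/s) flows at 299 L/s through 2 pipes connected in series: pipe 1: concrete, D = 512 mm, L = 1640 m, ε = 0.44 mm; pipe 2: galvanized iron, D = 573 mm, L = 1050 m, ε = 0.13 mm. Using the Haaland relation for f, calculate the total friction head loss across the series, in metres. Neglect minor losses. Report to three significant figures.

Pipe 1: V = 1.452 m/s, Re = 4.80×10^5, ε/D = 8.59×10^-4, f = 0.01957, h_1 = f(L/D)V²/2g = 6.739 m
Pipe 2: V = 1.160 m/s, Re = 4.29×10^5, ε/D = 2.27×10^-4, f = 0.01573, h_2 = f(L/D)V²/2g = 1.975 m
Series → Q common, losses add: H = Σh = 8.714 m

H ≈ 8.71 m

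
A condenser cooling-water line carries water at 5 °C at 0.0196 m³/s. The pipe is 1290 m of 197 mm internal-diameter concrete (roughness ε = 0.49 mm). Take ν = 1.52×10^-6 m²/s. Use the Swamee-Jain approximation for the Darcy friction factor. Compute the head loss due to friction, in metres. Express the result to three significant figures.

V = 4Q/(πD²) = 4·0.0196/(π·0.197²) = 0.6430 m/s
Re = VD/ν = 0.6430·0.197/1.52×10^-6 = 8.33×10^4 → turbulent
ε/D = 0.49/197 = 0.00249
Swamee-Jain: f = 0.02683
h_f = f(L/D)V²/(2g) = 0.02683·(1290/0.197)·0.6430²/(2·9.81) = 3.703 m

h_f ≈ 3.70 m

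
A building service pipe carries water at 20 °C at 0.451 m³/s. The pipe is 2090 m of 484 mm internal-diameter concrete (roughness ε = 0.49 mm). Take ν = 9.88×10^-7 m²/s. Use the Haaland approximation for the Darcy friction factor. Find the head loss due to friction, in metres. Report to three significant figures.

h_f ≈ 26.4 m

V = 4Q/(πD²) = 4·0.451/(π·0.484²) = 2.451 m/s
Re = VD/ν = 2.451·0.484/9.88×10^-7 = 1.20×10^6 → turbulent
ε/D = 0.49/484 = 0.00101
Haaland: f = 0.01995
h_f = f(L/D)V²/(2g) = 0.01995·(2090/0.484)·2.451²/(2·9.81) = 26.39 m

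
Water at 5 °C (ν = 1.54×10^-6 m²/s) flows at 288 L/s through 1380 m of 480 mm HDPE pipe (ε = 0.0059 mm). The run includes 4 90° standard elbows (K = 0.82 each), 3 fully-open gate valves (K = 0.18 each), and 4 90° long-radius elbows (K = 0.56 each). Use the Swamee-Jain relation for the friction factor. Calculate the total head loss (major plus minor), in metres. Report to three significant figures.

V = 4Q/(πD²) = 1.592 m/s; V²/2g = 0.1291 m
Re = 4.96×10^5, ε/D = 1.23×10^-5 → f = 0.01331 (Swamee-Jain)
Major: h_f = f(L/D)·V²/2g = 0.01331·2875·0.1291 = 4.939 m
Minor: ΣK = 6.06; h_m = ΣK·V²/2g = 0.7824 m
Total H_L = 4.939 + 0.7824 = 5.721 m

H_L ≈ 5.72 m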